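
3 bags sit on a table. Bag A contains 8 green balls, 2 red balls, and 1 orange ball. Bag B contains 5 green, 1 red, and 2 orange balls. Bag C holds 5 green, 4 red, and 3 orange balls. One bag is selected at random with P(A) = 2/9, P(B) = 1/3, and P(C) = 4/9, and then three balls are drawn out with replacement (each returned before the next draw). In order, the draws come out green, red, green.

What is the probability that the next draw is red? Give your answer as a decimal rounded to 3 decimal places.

0.229

Compute the likelihood of the observed sequence for each case: P(data | bag A) = (8/11)(2/11)(8/11) = 0.096168; P(data | bag B) = (5/8)(1/8)(5/8) = 0.048828; P(data | bag C) = (5/12)(4/12)(5/12) = 0.05787.
The prior-weighted likelihoods are 2/9 · 0.096168 = 0.021371, 1/3 · 0.048828 = 0.016276, 4/9 · 0.05787 = 0.02572; with total 0.063367.
Dividing through by the total gives posterior P(bag A | data) = 0.33725, P(bag B | data) = 0.25685, P(bag C | data) = 0.40589.
So P(red next | data) = Σ P(red next | H) P(H | data) = (2/11)(0.33725) + (1/8)(0.25685) + (1/3)(0.40589) = 0.22872.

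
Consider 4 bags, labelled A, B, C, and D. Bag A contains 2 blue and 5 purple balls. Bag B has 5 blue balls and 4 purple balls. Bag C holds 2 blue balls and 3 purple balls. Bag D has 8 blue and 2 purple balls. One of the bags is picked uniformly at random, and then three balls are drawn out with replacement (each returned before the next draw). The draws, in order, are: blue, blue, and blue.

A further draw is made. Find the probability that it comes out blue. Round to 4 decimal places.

Compute the likelihood of the observed sequence for each case: P(data | bag A) = (2/7)(2/7)(2/7) = 0.023324; P(data | bag B) = (5/9)(5/9)(5/9) = 0.17147; P(data | bag C) = (2/5)(2/5)(2/5) = 0.064; P(data | bag D) = (8/10)(8/10)(8/10) = 0.512.
The prior-weighted likelihoods are 1/4 · 0.023324 = 0.0058309, 1/4 · 0.17147 = 0.042867, 1/4 · 0.064 = 0.016, 1/4 · 0.512 = 0.128; summing to 0.1927.
Dividing through by the total gives posterior P(bag A | data) = 0.030259, P(bag B | data) = 0.22246, P(bag C | data) = 0.083032, P(bag D | data) = 0.66425.
The predictive probability is P(blue next | data) = (2/7)(0.030259) + (5/9)(0.22246) + (2/5)(0.083032) + (4/5)(0.66425) = 0.69685.

0.6968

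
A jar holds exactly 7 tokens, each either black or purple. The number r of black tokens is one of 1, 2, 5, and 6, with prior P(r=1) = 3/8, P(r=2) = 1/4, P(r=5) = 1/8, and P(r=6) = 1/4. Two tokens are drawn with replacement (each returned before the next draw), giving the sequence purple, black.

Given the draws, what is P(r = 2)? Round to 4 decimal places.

Under each hypothesis, the probability of the observed sequence is: P(data | r = 1) = (6/7)(1/7) = 6/49; P(data | r = 2) = (5/7)(2/7) = 10/49; P(data | r = 5) = (2/7)(5/7) = 10/49; P(data | r = 6) = (1/7)(6/7) = 6/49.
The prior-weighted likelihoods are 3/8 · 6/49 = 9/196, 1/4 · 10/49 = 5/98, 1/8 · 10/49 = 5/196, 1/4 · 6/49 = 3/98; these sum to 15/98.
By Bayes' rule, P(r = 2 | data) = (5/98) / (15/98) = 1/3.

0.3333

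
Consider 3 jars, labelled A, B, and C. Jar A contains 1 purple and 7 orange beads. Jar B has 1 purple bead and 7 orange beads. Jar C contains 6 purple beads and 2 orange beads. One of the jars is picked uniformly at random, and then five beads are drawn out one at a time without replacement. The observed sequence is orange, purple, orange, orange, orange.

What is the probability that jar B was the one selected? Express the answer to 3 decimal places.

0.500

Compute the likelihood of the observed sequence for each case: P(data | jar A) = (7/8)(1/7)(6/6)(5/5)(4/4) = 1/8; P(data | jar B) = (7/8)(1/7)(6/6)(5/5)(4/4) = 1/8; P(data | jar C) = (2/8)(6/7)(1/6)(0/5) = 0.
Multiplying each by its prior: 1/3 · 1/8 = 1/24, 1/3 · 1/8 = 1/24, 1/3 · 0 = 0; these sum to 1/12.
Therefore the posterior P(jar B | data) = (1/24) / (1/12) = 1/2.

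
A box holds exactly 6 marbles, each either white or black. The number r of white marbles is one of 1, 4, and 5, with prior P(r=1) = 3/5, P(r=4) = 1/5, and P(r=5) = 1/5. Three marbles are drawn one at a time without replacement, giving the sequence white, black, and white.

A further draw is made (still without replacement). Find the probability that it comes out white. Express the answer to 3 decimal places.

The likelihood of the observed sequence under each hypothesis: P(data | r = 1) = (1/6)(5/5)(0/4) = 0; P(data | r = 4) = (4/6)(2/5)(3/4) = 1/5; P(data | r = 5) = (5/6)(1/5)(4/4) = 1/6.
Weighting by the prior gives 3/5 · 0 = 0, 1/5 · 1/5 = 1/25, 1/5 · 1/6 = 1/30; summing to 11/150.
The posterior is then P(r = 1 | data) = 0, P(r = 4 | data) = 6/11, P(r = 5 | data) = 5/11.
Averaging over the posterior, P(white next | data) = (2/3)(6/11) + (1)(5/11) = 9/11.

0.818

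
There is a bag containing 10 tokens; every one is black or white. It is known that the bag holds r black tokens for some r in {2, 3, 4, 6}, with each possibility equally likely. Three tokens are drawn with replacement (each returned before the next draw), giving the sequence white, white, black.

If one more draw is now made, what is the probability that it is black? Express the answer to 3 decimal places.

0.359

For each hypothesis, P(data | H) works out to: P(data | r = 2) = (8/10)(8/10)(2/10) = 0.128; P(data | r = 3) = (7/10)(7/10)(3/10) = 0.147; P(data | r = 4) = (6/10)(6/10)(4/10) = 0.144; P(data | r = 6) = (4/10)(4/10)(6/10) = 0.096.
Multiplying each by its prior: 1/4 · 0.128 = 0.032, 1/4 · 0.147 = 0.03675, 1/4 · 0.144 = 0.036, 1/4 · 0.096 = 0.024; these sum to 0.12875.
The posterior is then P(r = 2 | data) = 0.24854, P(r = 3 | data) = 0.28544, P(r = 4 | data) = 0.27961, P(r = 6 | data) = 0.18641.
The predictive probability is P(black next | data) = (1/5)(0.24854) + (3/10)(0.28544) + (2/5)(0.27961) + (3/5)(0.18641) = 0.35903.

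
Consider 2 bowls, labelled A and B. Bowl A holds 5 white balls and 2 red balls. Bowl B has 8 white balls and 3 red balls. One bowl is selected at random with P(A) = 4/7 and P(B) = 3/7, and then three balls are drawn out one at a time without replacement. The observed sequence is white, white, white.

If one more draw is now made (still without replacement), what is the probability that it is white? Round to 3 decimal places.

The likelihood of the observed sequence under each hypothesis: P(data | bowl A) = (5/7)(4/6)(3/5) = 0.28571; P(data | bowl B) = (8/11)(7/10)(6/9) = 0.33939.
Weighting by the prior gives 4/7 · 0.28571 = 0.16327, 3/7 · 0.33939 = 0.14545; these sum to 0.30872.
The posterior is then P(bowl A | data) = 0.52885, P(bowl B | data) = 0.47115.
Averaging over the posterior, P(white next | data) = (1/2)(0.52885) + (5/8)(0.47115) = 0.55889.

0.559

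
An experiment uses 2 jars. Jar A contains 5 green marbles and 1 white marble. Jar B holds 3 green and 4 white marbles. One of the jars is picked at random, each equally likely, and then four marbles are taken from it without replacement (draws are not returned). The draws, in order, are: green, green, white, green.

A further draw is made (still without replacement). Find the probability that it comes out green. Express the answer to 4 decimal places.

0.8537

For each hypothesis, P(data | H) works out to: P(data | jar A) = (5/6)(4/5)(1/4)(3/3) = 1/6; P(data | jar B) = (3/7)(2/6)(4/5)(1/4) = 1/35.
Weighting by the prior gives 1/2 · 1/6 = 1/12, 1/2 · 1/35 = 1/70; with total 41/420.
Normalising, the posterior is P(jar A | data) = 35/41, P(jar B | data) = 6/41.
The predictive probability is P(green next | data) = (1)(35/41) + (0)(6/41) = 35/41.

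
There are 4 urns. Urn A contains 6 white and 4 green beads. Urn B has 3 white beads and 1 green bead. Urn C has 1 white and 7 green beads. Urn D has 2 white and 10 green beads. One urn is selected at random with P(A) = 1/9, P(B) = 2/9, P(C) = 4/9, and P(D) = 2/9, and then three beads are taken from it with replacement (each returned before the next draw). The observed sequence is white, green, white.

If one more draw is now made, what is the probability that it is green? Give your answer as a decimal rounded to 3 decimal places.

0.407

The likelihood of the observed sequence under each hypothesis: P(data | urn A) = (6/10)(4/10)(6/10) = 0.144; P(data | urn B) = (3/4)(1/4)(3/4) = 0.14062; P(data | urn C) = (1/8)(7/8)(1/8) = 0.013672; P(data | urn D) = (2/12)(10/12)(2/12) = 0.023148.
The prior-weighted likelihoods are 1/9 · 0.144 = 0.016, 2/9 · 0.14062 = 0.03125, 4/9 · 0.013672 = 0.0060764, 2/9 · 0.023148 = 0.005144; these sum to 0.05847.
Normalising, the posterior is P(urn A | data) = 0.27364, P(urn B | data) = 0.53446, P(urn C | data) = 0.10392, P(urn D | data) = 0.087977.
So P(green next | data) = Σ P(green next | H) P(H | data) = (2/5)(0.27364) + (1/4)(0.53446) + (7/8)(0.10392) + (5/6)(0.087977) = 0.40732.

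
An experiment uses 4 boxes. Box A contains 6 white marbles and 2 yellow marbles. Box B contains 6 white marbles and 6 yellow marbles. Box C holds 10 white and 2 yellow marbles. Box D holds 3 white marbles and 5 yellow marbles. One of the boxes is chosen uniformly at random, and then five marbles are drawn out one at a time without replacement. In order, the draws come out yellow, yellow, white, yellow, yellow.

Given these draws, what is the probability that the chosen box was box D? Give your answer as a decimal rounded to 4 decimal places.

0.7021

Compute the likelihood of the observed sequence for each case: P(data | box A) = (2/8)(1/7)(6/6)(0/5) = 0; P(data | box B) = (6/12)(5/11)(6/10)(4/9)(3/8) = 0.022727; P(data | box C) = (2/12)(1/11)(10/10)(0/9) = 0; P(data | box D) = (5/8)(4/7)(3/6)(3/5)(2/4) = 0.053571.
Multiplying each by its prior: 1/4 · 0 = 0, 1/4 · 0.022727 = 0.0056818, 1/4 · 0 = 0, 1/4 · 0.053571 = 0.013393; these sum to 0.019075.
So P(box D | data) = (0.013393) / (0.019075) = 0.70213.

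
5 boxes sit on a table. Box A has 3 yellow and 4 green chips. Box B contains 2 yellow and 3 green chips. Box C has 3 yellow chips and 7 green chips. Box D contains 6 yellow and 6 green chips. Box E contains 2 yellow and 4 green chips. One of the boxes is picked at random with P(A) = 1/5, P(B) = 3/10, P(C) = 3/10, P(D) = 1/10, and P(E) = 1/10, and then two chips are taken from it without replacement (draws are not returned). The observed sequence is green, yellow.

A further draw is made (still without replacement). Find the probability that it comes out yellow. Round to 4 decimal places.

0.3344

Compute the likelihood of the observed sequence for each case: P(data | box A) = (4/7)(3/6) = 0.28571; P(data | box B) = (3/5)(2/4) = 0.3; P(data | box C) = (7/10)(3/9) = 0.23333; P(data | box D) = (6/12)(6/11) = 0.27273; P(data | box E) = (4/6)(2/5) = 0.26667.
Multiplying each by its prior: 1/5 · 0.28571 = 0.057143, 3/10 · 0.3 = 0.09, 3/10 · 0.23333 = 0.07, 1/10 · 0.27273 = 0.027273, 1/10 · 0.26667 = 0.026667; with total 0.27108.
Dividing through by the total gives posterior P(box A | data) = 0.2108, P(box B | data) = 0.332, P(box C | data) = 0.25822, P(box D | data) = 0.10061, P(box E | data) = 0.098371.
The predictive probability is P(yellow next | data) = (2/5)(0.2108) + (1/3)(0.332) + (1/4)(0.25822) + (1/2)(0.10061) + (1/4)(0.098371) = 0.33444.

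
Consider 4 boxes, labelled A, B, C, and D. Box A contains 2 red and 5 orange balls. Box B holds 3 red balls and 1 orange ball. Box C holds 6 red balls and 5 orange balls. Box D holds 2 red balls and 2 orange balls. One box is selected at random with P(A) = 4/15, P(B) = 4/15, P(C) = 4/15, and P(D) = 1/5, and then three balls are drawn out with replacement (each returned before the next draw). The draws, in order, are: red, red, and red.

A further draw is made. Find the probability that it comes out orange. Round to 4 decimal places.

The likelihood of the observed sequence under each hypothesis: P(data | box A) = (2/7)(2/7)(2/7) = 0.023324; P(data | box B) = (3/4)(3/4)(3/4) = 0.42188; P(data | box C) = (6/11)(6/11)(6/11) = 0.16228; P(data | box D) = (2/4)(2/4)(2/4) = 0.125.
The prior-weighted likelihoods are 4/15 · 0.023324 = 0.0062196, 4/15 · 0.42188 = 0.1125, 4/15 · 0.16228 = 0.043276, 1/5 · 0.125 = 0.025; these sum to 0.187.
Normalising, the posterior is P(box A | data) = 0.033261, P(box B | data) = 0.60162, P(box C | data) = 0.23143, P(box D | data) = 0.13369.
So P(orange next | data) = Σ P(orange next | H) P(H | data) = (5/7)(0.033261) + (1/4)(0.60162) + (5/11)(0.23143) + (1/2)(0.13369) = 0.3462.

0.3462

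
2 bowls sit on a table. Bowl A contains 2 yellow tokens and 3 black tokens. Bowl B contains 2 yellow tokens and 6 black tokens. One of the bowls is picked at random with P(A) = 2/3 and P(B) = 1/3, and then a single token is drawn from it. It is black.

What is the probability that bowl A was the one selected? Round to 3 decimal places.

0.615

Under each hypothesis, the probability of this draw is: P(data | bowl A) = (3/5) = 3/5; P(data | bowl B) = (6/8) = 3/4.
The prior-weighted likelihoods are 2/3 · 3/5 = 2/5, 1/3 · 3/4 = 1/4; these sum to 13/20.
By Bayes' rule, P(bowl A | data) = (2/5) / (13/20) = 8/13.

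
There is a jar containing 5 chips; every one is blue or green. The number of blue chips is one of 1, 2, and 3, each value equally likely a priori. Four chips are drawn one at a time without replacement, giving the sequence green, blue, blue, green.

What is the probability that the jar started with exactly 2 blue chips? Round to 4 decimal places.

0.5000

The likelihood of the observed sequence under each hypothesis: P(data | r = 1) = (4/5)(1/4)(0/3) = 0; P(data | r = 2) = (3/5)(2/4)(1/3)(2/2) = 1/10; P(data | r = 3) = (2/5)(3/4)(2/3)(1/2) = 1/10.
Weighting by the prior gives 1/3 · 0 = 0, 1/3 · 1/10 = 1/30, 1/3 · 1/10 = 1/30; these sum to 1/15.
So P(r = 2 | data) = (1/30) / (1/15) = 1/2.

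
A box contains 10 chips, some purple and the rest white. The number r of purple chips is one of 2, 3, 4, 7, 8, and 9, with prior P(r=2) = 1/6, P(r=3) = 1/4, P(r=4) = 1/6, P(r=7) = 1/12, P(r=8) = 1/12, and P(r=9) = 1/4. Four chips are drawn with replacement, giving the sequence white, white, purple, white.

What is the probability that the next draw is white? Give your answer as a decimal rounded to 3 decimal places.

0.687

The likelihood of the observed sequence under each hypothesis: P(data | r = 2) = (8/10)(8/10)(2/10)(8/10) = 0.1024; P(data | r = 3) = (7/10)(7/10)(3/10)(7/10) = 0.1029; P(data | r = 4) = (6/10)(6/10)(4/10)(6/10) = 0.0864; P(data | r = 7) = (3/10)(3/10)(7/10)(3/10) = 0.0189; P(data | r = 8) = (2/10)(2/10)(8/10)(2/10) = 0.0064; P(data | r = 9) = (1/10)(1/10)(9/10)(1/10) = 0.0009.
Weighting by the prior gives 1/6 · 0.1024 = 0.017067, 1/4 · 0.1029 = 0.025725, 1/6 · 0.0864 = 0.0144, 1/12 · 0.0189 = 0.001575, 1/12 · 0.0064 = 0.00053333, 1/4 · 0.0009 = 0.000225; these sum to 0.059525.
The posterior is then P(r = 2 | data) = 0.28671, P(r = 3 | data) = 0.43217, P(r = 4 | data) = 0.24192, P(r = 7 | data) = 0.026459, P(r = 8 | data) = 0.0089598, P(r = 9 | data) = 0.0037799.
So P(white next | data) = Σ P(white next | H) P(H | data) = (4/5)(0.28671) + (7/10)(0.43217) + (3/5)(0.24192) + (3/10)(0.026459) + (1/5)(0.0089598) + (1/10)(0.0037799) = 0.68715.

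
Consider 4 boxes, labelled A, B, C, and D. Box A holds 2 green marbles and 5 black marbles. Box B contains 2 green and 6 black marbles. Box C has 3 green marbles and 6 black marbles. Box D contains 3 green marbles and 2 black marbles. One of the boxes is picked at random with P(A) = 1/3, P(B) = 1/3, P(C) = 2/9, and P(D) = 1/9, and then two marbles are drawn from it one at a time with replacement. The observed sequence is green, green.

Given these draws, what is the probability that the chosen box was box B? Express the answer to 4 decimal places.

Under each hypothesis, the probability of the observed sequence is: P(data | box A) = (2/7)(2/7) = 0.081633; P(data | box B) = (2/8)(2/8) = 0.0625; P(data | box C) = (3/9)(3/9) = 0.11111; P(data | box D) = (3/5)(3/5) = 0.36.
Weighting by the prior gives 1/3 · 0.081633 = 0.027211, 1/3 · 0.0625 = 0.020833, 2/9 · 0.11111 = 0.024691, 1/9 · 0.36 = 0.04; these sum to 0.11274.
By Bayes' rule, P(box B | data) = (0.020833) / (0.11274) = 0.1848.

0.1848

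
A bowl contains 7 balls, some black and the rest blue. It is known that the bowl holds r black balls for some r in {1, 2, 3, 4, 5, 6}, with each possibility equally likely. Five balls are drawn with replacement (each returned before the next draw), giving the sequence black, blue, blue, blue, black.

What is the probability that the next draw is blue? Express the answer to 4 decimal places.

The likelihood of the observed sequence under each hypothesis: P(data | r = 1) = (1/7)(6/7)(6/7)(6/7)(1/7) = 0.012852; P(data | r = 2) = (2/7)(5/7)(5/7)(5/7)(2/7) = 0.02975; P(data | r = 3) = (3/7)(4/7)(4/7)(4/7)(3/7) = 0.034271; P(data | r = 4) = (4/7)(3/7)(3/7)(3/7)(4/7) = 0.025704; P(data | r = 5) = (5/7)(2/7)(2/7)(2/7)(5/7) = 0.0119; P(data | r = 6) = (6/7)(1/7)(1/7)(1/7)(6/7) = 0.002142.
The prior-weighted likelihoods are 1/6 · 0.012852 = 0.002142, 1/6 · 0.02975 = 0.0049583, 1/6 · 0.034271 = 0.0057119, 1/6 · 0.025704 = 0.0042839, 1/6 · 0.0119 = 0.0019833, 1/6 · 0.002142 = 0.00035699; summing to 0.019436.
Normalising, the posterior is P(r = 1 | data) = 0.1102, P(r = 2 | data) = 0.2551, P(r = 3 | data) = 0.29388, P(r = 4 | data) = 0.22041, P(r = 5 | data) = 0.10204, P(r = 6 | data) = 0.018367.
Averaging over the posterior, P(blue next | data) = (6/7)(0.1102) + (5/7)(0.2551) + (4/7)(0.29388) + (3/7)(0.22041) + (2/7)(0.10204) + (1/7)(0.018367) = 0.57085.

0.5708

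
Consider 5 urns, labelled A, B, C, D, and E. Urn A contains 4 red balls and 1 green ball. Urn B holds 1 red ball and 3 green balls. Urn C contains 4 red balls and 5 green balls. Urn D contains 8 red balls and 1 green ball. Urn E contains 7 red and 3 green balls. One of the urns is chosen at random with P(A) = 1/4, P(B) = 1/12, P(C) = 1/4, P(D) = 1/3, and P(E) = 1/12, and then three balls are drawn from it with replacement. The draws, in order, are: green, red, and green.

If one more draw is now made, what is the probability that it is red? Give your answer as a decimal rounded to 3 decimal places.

0.501

The likelihood of the observed sequence under each hypothesis: P(data | urn A) = (1/5)(4/5)(1/5) = 0.032; P(data | urn B) = (3/4)(1/4)(3/4) = 0.14062; P(data | urn C) = (5/9)(4/9)(5/9) = 0.13717; P(data | urn D) = (1/9)(8/9)(1/9) = 0.010974; P(data | urn E) = (3/10)(7/10)(3/10) = 0.063.
Multiplying each by its prior: 1/4 · 0.032 = 0.008, 1/12 · 0.14062 = 0.011719, 1/4 · 0.13717 = 0.034294, 1/3 · 0.010974 = 0.003658, 1/12 · 0.063 = 0.00525; with total 0.06292.
Normalising, the posterior is P(urn A | data) = 0.12715, P(urn B | data) = 0.18625, P(urn C | data) = 0.54503, P(urn D | data) = 0.058137, P(urn E | data) = 0.083439.
The predictive probability is P(red next | data) = (4/5)(0.12715) + (1/4)(0.18625) + (4/9)(0.54503) + (8/9)(0.058137) + (7/10)(0.083439) = 0.5006.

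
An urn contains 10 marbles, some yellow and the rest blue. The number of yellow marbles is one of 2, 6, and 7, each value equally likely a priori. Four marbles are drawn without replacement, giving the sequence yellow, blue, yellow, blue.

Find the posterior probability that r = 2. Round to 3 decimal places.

Under each hypothesis, the probability of the observed sequence is: P(data | r = 2) = (2/10)(8/9)(1/8)(7/7) = 0.022222; P(data | r = 6) = (6/10)(4/9)(5/8)(3/7) = 0.071429; P(data | r = 7) = (7/10)(3/9)(6/8)(2/7) = 0.05.
Multiplying each by its prior: 1/3 · 0.022222 = 0.0074074, 1/3 · 0.071429 = 0.02381, 1/3 · 0.05 = 0.016667; summing to 0.047884.
Hence P(r = 2 | data) = (0.0074074) / (0.047884) = 0.1547.

0.155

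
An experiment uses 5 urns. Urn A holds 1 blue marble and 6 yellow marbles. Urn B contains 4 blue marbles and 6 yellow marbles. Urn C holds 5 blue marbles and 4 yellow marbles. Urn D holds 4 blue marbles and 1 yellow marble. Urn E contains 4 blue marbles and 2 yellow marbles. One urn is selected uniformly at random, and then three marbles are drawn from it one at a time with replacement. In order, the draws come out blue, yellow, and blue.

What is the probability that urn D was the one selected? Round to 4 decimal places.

Compute the likelihood of the observed sequence for each case: P(data | urn A) = (1/7)(6/7)(1/7) = 0.017493; P(data | urn B) = (4/10)(6/10)(4/10) = 0.096; P(data | urn C) = (5/9)(4/9)(5/9) = 0.13717; P(data | urn D) = (4/5)(1/5)(4/5) = 0.128; P(data | urn E) = (4/6)(2/6)(4/6) = 0.14815.
Multiplying each by its prior: 1/5 · 0.017493 = 0.0034985, 1/5 · 0.096 = 0.0192, 1/5 · 0.13717 = 0.027435, 1/5 · 0.128 = 0.0256, 1/5 · 0.14815 = 0.02963; with total 0.10536.
So P(urn D | data) = (0.0256) / (0.10536) = 0.24297.

0.2430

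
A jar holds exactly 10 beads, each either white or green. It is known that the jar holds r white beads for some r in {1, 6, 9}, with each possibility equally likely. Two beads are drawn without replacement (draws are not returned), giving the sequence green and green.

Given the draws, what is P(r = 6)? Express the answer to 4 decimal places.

The likelihood of the observed sequence under each hypothesis: P(data | r = 1) = (9/10)(8/9) = 4/5; P(data | r = 6) = (4/10)(3/9) = 2/15; P(data | r = 9) = (1/10)(0/9) = 0.
Multiplying each by its prior: 1/3 · 4/5 = 4/15, 1/3 · 2/15 = 2/45, 1/3 · 0 = 0; these sum to 14/45.
So P(r = 6 | data) = (2/45) / (14/45) = 1/7.

0.1429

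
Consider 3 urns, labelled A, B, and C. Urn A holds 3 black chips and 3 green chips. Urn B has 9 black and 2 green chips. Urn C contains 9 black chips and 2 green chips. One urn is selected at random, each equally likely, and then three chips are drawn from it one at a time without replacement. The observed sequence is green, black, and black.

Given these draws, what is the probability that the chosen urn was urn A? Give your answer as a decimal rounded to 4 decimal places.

The likelihood of the observed sequence under each hypothesis: P(data | urn A) = (3/6)(3/5)(2/4) = 3/20; P(data | urn B) = (2/11)(9/10)(8/9) = 8/55; P(data | urn C) = (2/11)(9/10)(8/9) = 8/55.
Weighting by the prior gives 1/3 · 3/20 = 1/20, 1/3 · 8/55 = 8/165, 1/3 · 8/55 = 8/165; these sum to 97/660.
So P(urn A | data) = (1/20) / (97/660) = 33/97.

0.3402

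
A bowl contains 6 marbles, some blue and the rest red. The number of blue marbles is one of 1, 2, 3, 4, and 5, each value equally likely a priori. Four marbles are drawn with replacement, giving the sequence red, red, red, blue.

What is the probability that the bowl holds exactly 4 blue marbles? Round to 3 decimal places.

The likelihood of the observed sequence under each hypothesis: P(data | r = 1) = (5/6)(5/6)(5/6)(1/6) = 0.096451; P(data | r = 2) = (4/6)(4/6)(4/6)(2/6) = 0.098765; P(data | r = 3) = (3/6)(3/6)(3/6)(3/6) = 0.0625; P(data | r = 4) = (2/6)(2/6)(2/6)(4/6) = 0.024691; P(data | r = 5) = (1/6)(1/6)(1/6)(5/6) = 0.003858.
Multiplying each by its prior: 1/5 · 0.096451 = 0.01929, 1/5 · 0.098765 = 0.019753, 1/5 · 0.0625 = 0.0125, 1/5 · 0.024691 = 0.0049383, 1/5 · 0.003858 = 0.0007716; with total 0.057253.
By Bayes' rule, P(r = 4 | data) = (0.0049383) / (0.057253) = 0.086253.

0.086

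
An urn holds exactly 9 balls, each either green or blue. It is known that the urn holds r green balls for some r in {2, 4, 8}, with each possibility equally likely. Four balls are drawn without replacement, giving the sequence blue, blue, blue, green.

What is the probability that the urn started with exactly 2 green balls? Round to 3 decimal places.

Compute the likelihood of the observed sequence for each case: P(data | r = 2) = (7/9)(6/8)(5/7)(2/6) = 5/36; P(data | r = 4) = (5/9)(4/8)(3/7)(4/6) = 5/63; P(data | r = 8) = (1/9)(0/8) = 0.
Weighting by the prior gives 1/3 · 5/36 = 5/108, 1/3 · 5/63 = 5/189, 1/3 · 0 = 0; summing to 55/756.
Hence P(r = 2 | data) = (5/108) / (55/756) = 7/11.

0.636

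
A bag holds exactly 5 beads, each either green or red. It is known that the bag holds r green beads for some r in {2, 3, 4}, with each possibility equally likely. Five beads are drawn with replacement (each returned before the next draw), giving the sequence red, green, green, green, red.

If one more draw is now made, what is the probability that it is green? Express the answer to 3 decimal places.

For each hypothesis, P(data | H) works out to: P(data | r = 2) = (3/5)(2/5)(2/5)(2/5)(3/5) = 0.02304; P(data | r = 3) = (2/5)(3/5)(3/5)(3/5)(2/5) = 0.03456; P(data | r = 4) = (1/5)(4/5)(4/5)(4/5)(1/5) = 0.02048.
Multiplying each by its prior: 1/3 · 0.02304 = 0.00768, 1/3 · 0.03456 = 0.01152, 1/3 · 0.02048 = 0.0068267; with total 0.026027.
Normalising, the posterior is P(r = 2 | data) = 0.29508, P(r = 3 | data) = 0.44262, P(r = 4 | data) = 0.2623.
So P(green next | data) = Σ P(green next | H) P(H | data) = (2/5)(0.29508) + (3/5)(0.44262) + (4/5)(0.2623) = 0.59344.

0.593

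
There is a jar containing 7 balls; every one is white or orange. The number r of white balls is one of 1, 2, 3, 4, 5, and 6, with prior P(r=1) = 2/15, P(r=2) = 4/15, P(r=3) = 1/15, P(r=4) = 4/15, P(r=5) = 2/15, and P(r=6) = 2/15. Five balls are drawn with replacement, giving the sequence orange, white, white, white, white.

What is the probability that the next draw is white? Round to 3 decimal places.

0.680

For each hypothesis, P(data | H) works out to: P(data | r = 1) = (6/7)(1/7)(1/7)(1/7)(1/7) = 0.00035699; P(data | r = 2) = (5/7)(2/7)(2/7)(2/7)(2/7) = 0.0047599; P(data | r = 3) = (4/7)(3/7)(3/7)(3/7)(3/7) = 0.019278; P(data | r = 4) = (3/7)(4/7)(4/7)(4/7)(4/7) = 0.045695; P(data | r = 5) = (2/7)(5/7)(5/7)(5/7)(5/7) = 0.074374; P(data | r = 6) = (1/7)(6/7)(6/7)(6/7)(6/7) = 0.077111.
Multiplying each by its prior: 2/15 · 0.00035699 = 4.7599e-05, 4/15 · 0.0047599 = 0.0012693, 1/15 · 0.019278 = 0.0012852, 4/15 · 0.045695 = 0.012185, 2/15 · 0.074374 = 0.0099165, 2/15 · 0.077111 = 0.010281; with total 0.034985.
Dividing through by the total gives posterior P(r = 1 | data) = 0.0013605, P(r = 2 | data) = 0.036281, P(r = 3 | data) = 0.036735, P(r = 4 | data) = 0.3483, P(r = 5 | data) = 0.28345, P(r = 6 | data) = 0.29388.
Averaging over the posterior, P(white next | data) = (1/7)(0.0013605) + (2/7)(0.036281) + (3/7)(0.036735) + (4/7)(0.3483) + (5/7)(0.28345) + (6/7)(0.29388) = 0.67969.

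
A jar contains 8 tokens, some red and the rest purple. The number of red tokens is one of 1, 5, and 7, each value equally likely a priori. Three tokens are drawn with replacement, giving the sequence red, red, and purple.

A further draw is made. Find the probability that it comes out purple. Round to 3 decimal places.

0.308

For each hypothesis, P(data | H) works out to: P(data | r = 1) = (1/8)(1/8)(7/8) = 0.013672; P(data | r = 5) = (5/8)(5/8)(3/8) = 0.14648; P(data | r = 7) = (7/8)(7/8)(1/8) = 0.095703.
Weighting by the prior gives 1/3 · 0.013672 = 0.0045573, 1/3 · 0.14648 = 0.048828, 1/3 · 0.095703 = 0.031901; with total 0.085286.
Dividing through by the total gives posterior P(r = 1 | data) = 0.053435, P(r = 5 | data) = 0.57252, P(r = 7 | data) = 0.37405.
Averaging over the posterior, P(purple next | data) = (7/8)(0.053435) + (3/8)(0.57252) + (1/8)(0.37405) = 0.30821.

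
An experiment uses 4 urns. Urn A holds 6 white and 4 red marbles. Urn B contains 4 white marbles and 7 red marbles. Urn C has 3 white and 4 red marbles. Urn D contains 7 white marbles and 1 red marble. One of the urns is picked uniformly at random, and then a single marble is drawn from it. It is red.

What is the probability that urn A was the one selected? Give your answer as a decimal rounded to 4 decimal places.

Under each hypothesis, the probability of this draw is: P(data | urn A) = (4/10) = 0.4; P(data | urn B) = (7/11) = 0.63636; P(data | urn C) = (4/7) = 0.57143; P(data | urn D) = (1/8) = 0.125.
The prior-weighted likelihoods are 1/4 · 0.4 = 0.1, 1/4 · 0.63636 = 0.15909, 1/4 · 0.57143 = 0.14286, 1/4 · 0.125 = 0.03125; with total 0.4332.
By Bayes' rule, P(urn A | data) = (0.1) / (0.4332) = 0.23084.

0.2308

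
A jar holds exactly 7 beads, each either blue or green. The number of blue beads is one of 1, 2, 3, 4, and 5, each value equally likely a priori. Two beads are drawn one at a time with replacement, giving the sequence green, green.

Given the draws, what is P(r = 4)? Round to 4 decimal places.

Under each hypothesis, the probability of the observed sequence is: P(data | r = 1) = (6/7)(6/7) = 36/49; P(data | r = 2) = (5/7)(5/7) = 25/49; P(data | r = 3) = (4/7)(4/7) = 16/49; P(data | r = 4) = (3/7)(3/7) = 9/49; P(data | r = 5) = (2/7)(2/7) = 4/49.
Weighting by the prior gives 1/5 · 36/49 = 36/245, 1/5 · 25/49 = 5/49, 1/5 · 16/49 = 16/245, 1/5 · 9/49 = 9/245, 1/5 · 4/49 = 4/245; with total 18/49.
Hence P(r = 4 | data) = (9/245) / (18/49) = 1/10.

0.1000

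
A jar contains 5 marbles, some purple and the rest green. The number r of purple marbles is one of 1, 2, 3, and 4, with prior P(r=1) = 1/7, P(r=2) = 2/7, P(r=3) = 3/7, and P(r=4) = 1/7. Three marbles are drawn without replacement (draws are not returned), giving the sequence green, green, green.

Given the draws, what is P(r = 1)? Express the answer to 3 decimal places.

The likelihood of the observed sequence under each hypothesis: P(data | r = 1) = (4/5)(3/4)(2/3) = 2/5; P(data | r = 2) = (3/5)(2/4)(1/3) = 1/10; P(data | r = 3) = (2/5)(1/4)(0/3) = 0; P(data | r = 4) = (1/5)(0/4) = 0.
Weighting by the prior gives 1/7 · 2/5 = 2/35, 2/7 · 1/10 = 1/35, 3/7 · 0 = 0, 1/7 · 0 = 0; with total 3/35.
Hence P(r = 1 | data) = (2/35) / (3/35) = 2/3.

0.667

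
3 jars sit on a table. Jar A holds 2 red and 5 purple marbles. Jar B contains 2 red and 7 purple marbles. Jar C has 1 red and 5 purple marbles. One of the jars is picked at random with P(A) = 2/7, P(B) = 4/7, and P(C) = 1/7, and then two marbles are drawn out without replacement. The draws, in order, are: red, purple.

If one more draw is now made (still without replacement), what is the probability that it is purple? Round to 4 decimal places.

For each hypothesis, P(data | H) works out to: P(data | jar A) = (2/7)(5/6) = 5/21; P(data | jar B) = (2/9)(7/8) = 7/36; P(data | jar C) = (1/6)(5/5) = 1/6.
Weighting by the prior gives 2/7 · 5/21 = 10/147, 4/7 · 7/36 = 1/9, 1/7 · 1/6 = 1/42; these sum to 179/882.
Normalising, the posterior is P(jar A | data) = 60/179, P(jar B | data) = 98/179, P(jar C | data) = 21/179.
The predictive probability is P(purple next | data) = (4/5)(60/179) + (6/7)(98/179) + (1)(21/179) = 153/179.

0.8547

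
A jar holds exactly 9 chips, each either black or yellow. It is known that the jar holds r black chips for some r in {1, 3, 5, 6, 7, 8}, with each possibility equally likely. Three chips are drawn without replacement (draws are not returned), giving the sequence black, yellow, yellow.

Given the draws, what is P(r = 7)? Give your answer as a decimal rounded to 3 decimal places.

Compute the likelihood of the observed sequence for each case: P(data | r = 1) = (1/9)(8/8)(7/7) = 1/9; P(data | r = 3) = (3/9)(6/8)(5/7) = 5/28; P(data | r = 5) = (5/9)(4/8)(3/7) = 5/42; P(data | r = 6) = (6/9)(3/8)(2/7) = 1/14; P(data | r = 7) = (7/9)(2/8)(1/7) = 1/36; P(data | r = 8) = (8/9)(1/8)(0/7) = 0.
Multiplying each by its prior: 1/6 · 1/9 = 1/54, 1/6 · 5/28 = 5/168, 1/6 · 5/42 = 5/252, 1/6 · 1/14 = 1/84, 1/6 · 1/36 = 1/216, 1/6 · 0 = 0; summing to 16/189.
So P(r = 7 | data) = (1/216) / (16/189) = 7/128.

0.055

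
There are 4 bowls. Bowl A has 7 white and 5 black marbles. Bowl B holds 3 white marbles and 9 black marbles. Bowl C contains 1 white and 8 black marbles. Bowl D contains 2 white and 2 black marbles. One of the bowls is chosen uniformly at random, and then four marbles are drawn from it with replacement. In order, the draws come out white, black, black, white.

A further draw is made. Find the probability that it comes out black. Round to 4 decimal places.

The likelihood of the observed sequence under each hypothesis: P(data | bowl A) = (7/12)(5/12)(5/12)(7/12) = 0.059076; P(data | bowl B) = (3/12)(9/12)(9/12)(3/12) = 0.035156; P(data | bowl C) = (1/9)(8/9)(8/9)(1/9) = 0.0097546; P(data | bowl D) = (2/4)(2/4)(2/4)(2/4) = 0.0625.
Multiplying each by its prior: 1/4 · 0.059076 = 0.014769, 1/4 · 0.035156 = 0.0087891, 1/4 · 0.0097546 = 0.0024387, 1/4 · 0.0625 = 0.015625; summing to 0.041622.
Normalising, the posterior is P(bowl A | data) = 0.35484, P(bowl B | data) = 0.21117, P(bowl C | data) = 0.058591, P(bowl D | data) = 0.3754.
So P(black next | data) = Σ P(black next | H) P(H | data) = (5/12)(0.35484) + (3/4)(0.21117) + (8/9)(0.058591) + (1/2)(0.3754) = 0.54601.

0.5460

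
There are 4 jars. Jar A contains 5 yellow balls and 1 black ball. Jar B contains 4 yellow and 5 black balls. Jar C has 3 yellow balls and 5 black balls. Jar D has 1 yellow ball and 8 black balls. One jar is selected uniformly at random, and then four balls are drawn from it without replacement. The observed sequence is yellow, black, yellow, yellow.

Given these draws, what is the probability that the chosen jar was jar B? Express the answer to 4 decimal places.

0.1770

Compute the likelihood of the observed sequence for each case: P(data | jar A) = (5/6)(1/5)(4/4)(3/3) = 0.16667; P(data | jar B) = (4/9)(5/8)(3/7)(2/6) = 0.039683; P(data | jar C) = (3/8)(5/7)(2/6)(1/5) = 0.017857; P(data | jar D) = (1/9)(8/8)(0/7) = 0.
Multiplying each by its prior: 1/4 · 0.16667 = 0.041667, 1/4 · 0.039683 = 0.0099206, 1/4 · 0.017857 = 0.0044643, 1/4 · 0 = 0; these sum to 0.056052.
So P(jar B | data) = (0.0099206) / (0.056052) = 0.17699.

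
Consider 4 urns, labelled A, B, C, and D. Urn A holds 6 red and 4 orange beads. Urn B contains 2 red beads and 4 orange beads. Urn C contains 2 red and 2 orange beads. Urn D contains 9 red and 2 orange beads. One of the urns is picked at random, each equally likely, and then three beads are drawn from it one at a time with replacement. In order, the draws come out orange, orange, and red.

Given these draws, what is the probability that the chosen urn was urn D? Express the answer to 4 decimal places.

0.0683

Compute the likelihood of the observed sequence for each case: P(data | urn A) = (4/10)(4/10)(6/10) = 0.096; P(data | urn B) = (4/6)(4/6)(2/6) = 0.14815; P(data | urn C) = (2/4)(2/4)(2/4) = 0.125; P(data | urn D) = (2/11)(2/11)(9/11) = 0.027047.
The prior-weighted likelihoods are 1/4 · 0.096 = 0.024, 1/4 · 0.14815 = 0.037037, 1/4 · 0.125 = 0.03125, 1/4 · 0.027047 = 0.0067618; these sum to 0.099049.
Hence P(urn D | data) = (0.0067618) / (0.099049) = 0.068268.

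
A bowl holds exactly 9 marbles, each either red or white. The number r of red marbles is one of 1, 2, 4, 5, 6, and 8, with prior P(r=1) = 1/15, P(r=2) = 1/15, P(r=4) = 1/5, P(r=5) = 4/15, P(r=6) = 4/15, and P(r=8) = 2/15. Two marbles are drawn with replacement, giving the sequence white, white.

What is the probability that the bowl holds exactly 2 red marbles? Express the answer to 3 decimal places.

For each hypothesis, P(data | H) works out to: P(data | r = 1) = (8/9)(8/9) = 0.79012; P(data | r = 2) = (7/9)(7/9) = 0.60494; P(data | r = 4) = (5/9)(5/9) = 0.30864; P(data | r = 5) = (4/9)(4/9) = 0.19753; P(data | r = 6) = (3/9)(3/9) = 0.11111; P(data | r = 8) = (1/9)(1/9) = 0.012346.
The prior-weighted likelihoods are 1/15 · 0.79012 = 0.052675, 1/15 · 0.60494 = 0.040329, 1/5 · 0.30864 = 0.061728, 4/15 · 0.19753 = 0.052675, 4/15 · 0.11111 = 0.02963, 2/15 · 0.012346 = 0.0016461; with total 0.23868.
Hence P(r = 2 | data) = (0.040329) / (0.23868) = 0.16897.

0.169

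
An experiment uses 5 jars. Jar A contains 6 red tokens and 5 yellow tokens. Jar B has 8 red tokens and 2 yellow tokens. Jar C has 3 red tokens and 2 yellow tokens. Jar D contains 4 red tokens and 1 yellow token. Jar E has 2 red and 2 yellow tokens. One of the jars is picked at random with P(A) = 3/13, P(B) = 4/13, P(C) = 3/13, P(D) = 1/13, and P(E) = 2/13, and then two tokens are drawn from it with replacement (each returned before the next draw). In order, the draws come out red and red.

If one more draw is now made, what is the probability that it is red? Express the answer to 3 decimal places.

Under each hypothesis, the probability of the observed sequence is: P(data | jar A) = (6/11)(6/11) = 0.29752; P(data | jar B) = (8/10)(8/10) = 0.64; P(data | jar C) = (3/5)(3/5) = 0.36; P(data | jar D) = (4/5)(4/5) = 0.64; P(data | jar E) = (2/4)(2/4) = 0.25.
The prior-weighted likelihoods are 3/13 · 0.29752 = 0.068659, 4/13 · 0.64 = 0.19692, 3/13 · 0.36 = 0.083077, 1/13 · 0.64 = 0.049231, 2/13 · 0.25 = 0.038462; summing to 0.43635.
Dividing through by the total gives posterior P(jar A | data) = 0.15735, P(jar B | data) = 0.4513, P(jar C | data) = 0.19039, P(jar D | data) = 0.11282, P(jar E | data) = 0.088144.
Averaging over the posterior, P(red next | data) = (6/11)(0.15735) + (4/5)(0.4513) + (3/5)(0.19039) + (4/5)(0.11282) + (1/2)(0.088144) = 0.69543.

0.695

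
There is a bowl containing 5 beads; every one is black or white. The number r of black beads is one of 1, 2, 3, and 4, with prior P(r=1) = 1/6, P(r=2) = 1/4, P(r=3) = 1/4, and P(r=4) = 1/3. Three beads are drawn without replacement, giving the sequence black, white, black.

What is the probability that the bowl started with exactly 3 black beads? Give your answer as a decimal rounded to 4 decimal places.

The likelihood of the observed sequence under each hypothesis: P(data | r = 1) = (1/5)(4/4)(0/3) = 0; P(data | r = 2) = (2/5)(3/4)(1/3) = 1/10; P(data | r = 3) = (3/5)(2/4)(2/3) = 1/5; P(data | r = 4) = (4/5)(1/4)(3/3) = 1/5.
Multiplying each by its prior: 1/6 · 0 = 0, 1/4 · 1/10 = 1/40, 1/4 · 1/5 = 1/20, 1/3 · 1/5 = 1/15; with total 17/120.
So P(r = 3 | data) = (1/20) / (17/120) = 6/17.

0.3529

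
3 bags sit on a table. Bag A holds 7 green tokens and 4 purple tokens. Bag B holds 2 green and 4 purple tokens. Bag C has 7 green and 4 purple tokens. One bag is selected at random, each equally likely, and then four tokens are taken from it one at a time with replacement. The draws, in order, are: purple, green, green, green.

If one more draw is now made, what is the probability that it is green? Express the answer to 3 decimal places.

0.601

Under each hypothesis, the probability of the observed sequence is: P(data | bag A) = (4/11)(7/11)(7/11)(7/11) = 0.093709; P(data | bag B) = (4/6)(2/6)(2/6)(2/6) = 0.024691; P(data | bag C) = (4/11)(7/11)(7/11)(7/11) = 0.093709.
Multiplying each by its prior: 1/3 · 0.093709 = 0.031236, 1/3 · 0.024691 = 0.0082305, 1/3 · 0.093709 = 0.031236; these sum to 0.070703.
The posterior is then P(bag A | data) = 0.4418, P(bag B | data) = 0.11641, P(bag C | data) = 0.4418.
The predictive probability is P(green next | data) = (7/11)(0.4418) + (1/3)(0.11641) + (7/11)(0.4418) = 0.60109.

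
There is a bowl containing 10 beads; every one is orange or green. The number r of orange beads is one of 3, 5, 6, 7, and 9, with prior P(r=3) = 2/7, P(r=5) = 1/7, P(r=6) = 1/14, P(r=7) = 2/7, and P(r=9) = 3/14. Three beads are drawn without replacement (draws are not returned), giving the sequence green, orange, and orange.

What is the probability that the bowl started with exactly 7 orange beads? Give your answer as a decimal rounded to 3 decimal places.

The likelihood of the observed sequence under each hypothesis: P(data | r = 3) = (7/10)(3/9)(2/8) = 0.058333; P(data | r = 5) = (5/10)(5/9)(4/8) = 0.13889; P(data | r = 6) = (4/10)(6/9)(5/8) = 0.16667; P(data | r = 7) = (3/10)(7/9)(6/8) = 0.175; P(data | r = 9) = (1/10)(9/9)(8/8) = 0.1.
Multiplying each by its prior: 2/7 · 0.058333 = 0.016667, 1/7 · 0.13889 = 0.019841, 1/14 · 0.16667 = 0.011905, 2/7 · 0.175 = 0.05, 3/14 · 0.1 = 0.021429; these sum to 0.11984.
So P(r = 7 | data) = (0.05) / (0.11984) = 0.41722.

0.417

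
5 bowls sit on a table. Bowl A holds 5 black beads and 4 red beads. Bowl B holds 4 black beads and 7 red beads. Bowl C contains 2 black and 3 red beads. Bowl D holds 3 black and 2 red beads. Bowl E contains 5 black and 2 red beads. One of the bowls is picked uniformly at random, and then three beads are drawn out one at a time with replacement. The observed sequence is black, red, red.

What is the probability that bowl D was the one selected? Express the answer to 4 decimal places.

Compute the likelihood of the observed sequence for each case: P(data | bowl A) = (5/9)(4/9)(4/9) = 0.10974; P(data | bowl B) = (4/11)(7/11)(7/11) = 0.14726; P(data | bowl C) = (2/5)(3/5)(3/5) = 0.144; P(data | bowl D) = (3/5)(2/5)(2/5) = 0.096; P(data | bowl E) = (5/7)(2/7)(2/7) = 0.058309.
Weighting by the prior gives 1/5 · 0.10974 = 0.021948, 1/5 · 0.14726 = 0.029452, 1/5 · 0.144 = 0.0288, 1/5 · 0.096 = 0.0192, 1/5 · 0.058309 = 0.011662; summing to 0.11106.
By Bayes' rule, P(bowl D | data) = (0.0192) / (0.11106) = 0.17288.

0.1729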